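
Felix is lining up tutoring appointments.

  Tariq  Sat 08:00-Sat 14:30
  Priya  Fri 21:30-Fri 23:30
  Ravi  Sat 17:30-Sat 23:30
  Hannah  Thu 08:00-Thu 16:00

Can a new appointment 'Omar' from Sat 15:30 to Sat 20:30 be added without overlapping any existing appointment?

No — it overlaps Ravi

Hannah: ends Thu 16:00 at or before Omar starts Sat 15:30 → clear.
Priya: ends Fri 23:30 at or before Omar starts Sat 15:30 → clear.
Tariq: ends Sat 14:30 at or before Omar starts Sat 15:30 → clear.
Ravi: starts Sat 17:30 before Omar ends Sat 20:30, and ends Sat 23:30 after Omar starts Sat 15:30 → overlap.
Omar overlaps Ravi.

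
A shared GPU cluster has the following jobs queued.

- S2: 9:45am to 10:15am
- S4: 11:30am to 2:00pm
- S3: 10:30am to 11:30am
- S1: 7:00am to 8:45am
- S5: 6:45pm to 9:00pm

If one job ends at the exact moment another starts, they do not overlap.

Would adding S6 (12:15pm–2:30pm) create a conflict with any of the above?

Yes — it overlaps S4

S1: ends 8:45am at or before S6 starts 12:15pm → clear.
S2: ends 10:15am at or before S6 starts 12:15pm → clear.
S3: ends 11:30am at or before S6 starts 12:15pm → clear.
S4: starts 11:30am before S6 ends 2:30pm, and ends 2:00pm after S6 starts 12:15pm → overlap.
S5: starts 6:45pm at or after S6 ends 2:30pm → clear.
S6 overlaps S4.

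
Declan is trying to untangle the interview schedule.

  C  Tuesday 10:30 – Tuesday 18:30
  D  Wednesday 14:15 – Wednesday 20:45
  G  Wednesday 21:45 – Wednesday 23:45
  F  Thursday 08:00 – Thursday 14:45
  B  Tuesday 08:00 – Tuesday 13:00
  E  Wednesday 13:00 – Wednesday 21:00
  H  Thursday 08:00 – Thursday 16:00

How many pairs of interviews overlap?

3

Check each pair: they overlap iff neither finishes before the other starts.
Sorted by start: B, C, E, D, G, F, H.
C starts before B ends → B and C overlap.
E starts after B ends; B is clear from here.
E starts after C ends; C is clear from here.
D starts before E ends → E and D overlap.
G starts after E ends; E is clear from here.
G starts after D ends; D is clear from here.
F starts after G ends; G is clear from here.
H starts before F ends → F and H overlap.
Overlapping pairs: B & C, D & E, F & H — 3 in total.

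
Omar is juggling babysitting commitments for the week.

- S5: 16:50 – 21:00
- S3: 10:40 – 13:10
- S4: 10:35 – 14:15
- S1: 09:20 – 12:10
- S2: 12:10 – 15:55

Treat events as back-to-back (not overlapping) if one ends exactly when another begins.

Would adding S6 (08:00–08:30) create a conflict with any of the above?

S1: starts 09:20 at or after S6 ends 08:30 → clear.
S4: starts 10:35 at or after S6 ends 08:30 → clear.
S3: starts 10:40 at or after S6 ends 08:30 → clear.
S2: starts 12:10 at or after S6 ends 08:30 → clear.
S5: starts 16:50 at or after S6 ends 08:30 → clear.

No — it doesn't clash with anything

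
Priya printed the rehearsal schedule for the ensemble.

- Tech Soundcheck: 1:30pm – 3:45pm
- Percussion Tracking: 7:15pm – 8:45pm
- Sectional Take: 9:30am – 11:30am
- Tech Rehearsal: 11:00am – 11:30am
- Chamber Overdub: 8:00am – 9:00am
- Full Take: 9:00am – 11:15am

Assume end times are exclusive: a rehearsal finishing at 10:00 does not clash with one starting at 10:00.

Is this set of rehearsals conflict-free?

Sorted by start: Chamber Overdub, Full Take, Sectional Take, Tech Rehearsal, Tech Soundcheck, Percussion Tracking.
Full Take starts exactly when Chamber Overdub ends (back-to-back, no overlap); Chamber Overdub is clear from here.
Sectional Take starts before Full Take ends → Full Take and Sectional Take overlap.
That's a conflict, so the schedule is not conflict-free.

No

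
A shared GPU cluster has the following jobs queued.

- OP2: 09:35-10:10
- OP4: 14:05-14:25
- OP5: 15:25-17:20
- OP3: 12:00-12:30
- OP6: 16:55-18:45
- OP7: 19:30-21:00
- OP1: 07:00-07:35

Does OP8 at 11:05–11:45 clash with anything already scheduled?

OP1: ends 07:35 at or before OP8 starts 11:05 → clear.
OP2: ends 10:10 at or before OP8 starts 11:05 → clear.
OP3: starts 12:00 at or after OP8 ends 11:45 → clear.
OP4: starts 14:05 at or after OP8 ends 11:45 → clear.
OP5: starts 15:25 at or after OP8 ends 11:45 → clear.
OP6: starts 16:55 at or after OP8 ends 11:45 → clear.
OP7: starts 19:30 at or after OP8 ends 11:45 → clear.

No — it doesn't clash with anything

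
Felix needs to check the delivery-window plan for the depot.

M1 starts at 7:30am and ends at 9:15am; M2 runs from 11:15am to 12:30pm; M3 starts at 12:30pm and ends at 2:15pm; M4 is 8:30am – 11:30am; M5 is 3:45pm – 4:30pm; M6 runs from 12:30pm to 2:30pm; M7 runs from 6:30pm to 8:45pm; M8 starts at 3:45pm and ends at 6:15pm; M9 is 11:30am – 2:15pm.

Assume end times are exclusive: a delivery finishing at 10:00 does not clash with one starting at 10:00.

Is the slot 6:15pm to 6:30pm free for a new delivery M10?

M1: ends 9:15am at or before M10 starts 6:15pm → clear.
M4: ends 11:30am at or before M10 starts 6:15pm → clear.
M2: ends 12:30pm at or before M10 starts 6:15pm → clear.
M9: ends 2:15pm at or before M10 starts 6:15pm → clear.
M3: ends 2:15pm at or before M10 starts 6:15pm → clear.
M6: ends 2:30pm at or before M10 starts 6:15pm → clear.
M5: ends 4:30pm at or before M10 starts 6:15pm → clear.
M8: ends 6:15pm at or before M10 starts 6:15pm → clear.
M7: starts 6:30pm at or after M10 ends 6:30pm → clear.

Yes — the slot is free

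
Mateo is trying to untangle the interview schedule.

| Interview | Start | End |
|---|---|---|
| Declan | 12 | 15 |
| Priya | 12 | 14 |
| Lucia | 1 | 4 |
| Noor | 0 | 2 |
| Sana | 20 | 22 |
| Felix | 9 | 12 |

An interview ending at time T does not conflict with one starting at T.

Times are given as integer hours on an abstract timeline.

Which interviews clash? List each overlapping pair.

Sorted by start: Noor, Lucia, Felix, Declan, Priya, Sana.
Lucia starts before Noor ends → Noor and Lucia overlap.
Felix starts after Noor ends; Noor is clear from here.
Felix starts after Lucia ends; Lucia is clear from here.
Declan starts exactly when Felix ends (back-to-back, no overlap); Felix is clear from here.
Priya starts before Declan ends → Declan and Priya overlap.
Sana starts after Declan ends.
Sana starts after Priya ends.

Declan & Priya, Lucia & Noor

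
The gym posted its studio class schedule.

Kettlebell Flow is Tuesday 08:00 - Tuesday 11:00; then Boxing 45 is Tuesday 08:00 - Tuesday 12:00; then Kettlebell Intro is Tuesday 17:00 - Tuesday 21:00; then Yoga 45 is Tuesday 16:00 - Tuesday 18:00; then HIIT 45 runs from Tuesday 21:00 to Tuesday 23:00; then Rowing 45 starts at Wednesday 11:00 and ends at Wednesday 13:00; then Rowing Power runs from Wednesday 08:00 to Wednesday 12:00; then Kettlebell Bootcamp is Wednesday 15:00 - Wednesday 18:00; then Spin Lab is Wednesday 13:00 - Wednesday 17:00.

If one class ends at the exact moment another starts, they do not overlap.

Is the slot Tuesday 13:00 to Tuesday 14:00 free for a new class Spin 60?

Yes — the slot is free

Kettlebell Flow: ends Tuesday 11:00 at or before Spin 60 starts Tuesday 13:00 → clear.
Boxing 45: ends Tuesday 12:00 at or before Spin 60 starts Tuesday 13:00 → clear.
Yoga 45: starts Tuesday 16:00 at or after Spin 60 ends Tuesday 14:00 → clear.
Kettlebell Intro: starts Tuesday 17:00 at or after Spin 60 ends Tuesday 14:00 → clear.
HIIT 45: starts Tuesday 21:00 at or after Spin 60 ends Tuesday 14:00 → clear.
Rowing Power: starts Wednesday 08:00 at or after Spin 60 ends Tuesday 14:00 → clear.
Rowing 45: starts Wednesday 11:00 at or after Spin 60 ends Tuesday 14:00 → clear.
Spin Lab: starts Wednesday 13:00 at or after Spin 60 ends Tuesday 14:00 → clear.
Kettlebell Bootcamp: starts Wednesday 15:00 at or after Spin 60 ends Tuesday 14:00 → clear.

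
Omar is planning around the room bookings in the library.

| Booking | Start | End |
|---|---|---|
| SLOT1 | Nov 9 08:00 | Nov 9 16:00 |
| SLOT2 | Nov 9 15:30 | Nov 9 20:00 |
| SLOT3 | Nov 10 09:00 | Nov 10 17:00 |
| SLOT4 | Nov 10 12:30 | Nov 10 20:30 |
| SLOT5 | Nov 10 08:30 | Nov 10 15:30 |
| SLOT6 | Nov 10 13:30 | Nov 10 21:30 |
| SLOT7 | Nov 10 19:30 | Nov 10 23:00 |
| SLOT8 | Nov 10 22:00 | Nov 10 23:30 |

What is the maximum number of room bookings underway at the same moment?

4

Sort all start/end points and keep a running count:
Nov 9 08:00 start SLOT1 → 1
Nov 9 15:30 start SLOT2 → 2
Nov 9 16:00 end SLOT1 → 1
Nov 9 20:00 end SLOT2 → 0
Nov 10 08:30 start SLOT5 → 1
Nov 10 09:00 start SLOT3 → 2
Nov 10 12:30 start SLOT4 → 3
Nov 10 13:30 start SLOT6 → 4
Nov 10 15:30 end SLOT5 → 3
Nov 10 17:00 end SLOT3 → 2
Nov 10 19:30 start SLOT7 → 3
Nov 10 20:30 end SLOT4 → 2
Nov 10 21:30 end SLOT6 → 1
Nov 10 22:00 start SLOT8 → 2
Nov 10 23:00 end SLOT7 → 1
Nov 10 23:30 end SLOT8 → 0
Peak is 4, at Nov 10 13:30 (SLOT3, SLOT4, SLOT5, SLOT6).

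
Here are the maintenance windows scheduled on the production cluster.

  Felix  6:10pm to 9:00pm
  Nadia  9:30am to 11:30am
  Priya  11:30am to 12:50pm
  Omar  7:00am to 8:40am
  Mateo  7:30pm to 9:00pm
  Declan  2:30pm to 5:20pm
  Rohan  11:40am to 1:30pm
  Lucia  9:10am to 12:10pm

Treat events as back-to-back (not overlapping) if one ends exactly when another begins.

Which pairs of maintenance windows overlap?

Felix & Mateo, Lucia & Nadia, Lucia & Priya, Lucia & Rohan, Priya & Rohan

Sorted by start: Omar, Lucia, Nadia, Priya, Rohan, Declan, Felix, Mateo.
Lucia starts after Omar ends, so Omar has no further overlaps.
Nadia starts before Lucia ends → Lucia and Nadia overlap.
Priya starts before Lucia ends → Lucia and Priya overlap.
Rohan starts before Lucia ends → Lucia and Rohan overlap.
Declan starts after Lucia ends, so Lucia has no further overlaps.
Priya starts exactly when Nadia ends (back-to-back, no overlap), so Nadia has no further overlaps.
Rohan starts before Priya ends → Priya and Rohan overlap.
Declan starts after Priya ends, so Priya has no further overlaps.
Declan starts after Rohan ends, so Rohan has no further overlaps.
Felix starts after Declan ends, so Declan has no further overlaps.
Mateo starts before Felix ends → Felix and Mateo overlap.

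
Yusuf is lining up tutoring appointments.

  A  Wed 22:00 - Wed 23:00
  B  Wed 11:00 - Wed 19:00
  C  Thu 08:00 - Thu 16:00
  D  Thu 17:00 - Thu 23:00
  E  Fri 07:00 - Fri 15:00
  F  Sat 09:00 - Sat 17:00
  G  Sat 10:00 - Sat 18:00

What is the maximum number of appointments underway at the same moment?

Walk through starts and ends in time order (an end at T is processed before a start at T):
Wed 11:00 start B → 1
Wed 19:00 end B → 0
Wed 22:00 start A → 1
Wed 23:00 end A → 0
Thu 08:00 start C → 1
Thu 16:00 end C → 0
Thu 17:00 start D → 1
Thu 23:00 end D → 0
Fri 07:00 start E → 1
Fri 15:00 end E → 0
Sat 09:00 start F → 1
Sat 10:00 start G → 2
Sat 17:00 end F → 1
Sat 18:00 end G → 0
Peak is 2, at Sat 10:00 (F, G).

2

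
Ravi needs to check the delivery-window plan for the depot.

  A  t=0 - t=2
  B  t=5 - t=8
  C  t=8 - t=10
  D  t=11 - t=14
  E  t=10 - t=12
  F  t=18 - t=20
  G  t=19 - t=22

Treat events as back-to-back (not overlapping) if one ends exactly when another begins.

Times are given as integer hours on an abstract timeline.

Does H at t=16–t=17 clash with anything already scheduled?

No — it doesn't clash with anything

A: ends t=2 at or before H starts t=16 → clear.
B: ends t=8 at or before H starts t=16 → clear.
C: ends t=10 at or before H starts t=16 → clear.
E: ends t=12 at or before H starts t=16 → clear.
D: ends t=14 at or before H starts t=16 → clear.
F: starts t=18 at or after H ends t=17 → clear.
G: starts t=19 at or after H ends t=17 → clear.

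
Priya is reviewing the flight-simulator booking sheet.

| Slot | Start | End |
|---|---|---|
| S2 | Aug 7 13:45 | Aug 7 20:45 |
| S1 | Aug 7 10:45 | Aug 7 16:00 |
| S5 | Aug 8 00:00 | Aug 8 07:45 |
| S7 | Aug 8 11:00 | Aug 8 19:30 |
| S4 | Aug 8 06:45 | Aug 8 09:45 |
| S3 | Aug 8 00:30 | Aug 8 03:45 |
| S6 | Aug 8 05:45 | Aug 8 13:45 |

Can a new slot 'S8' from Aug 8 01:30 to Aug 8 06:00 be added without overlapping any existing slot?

S1: ends Aug 7 16:00 at or before S8 starts Aug 8 01:30 → clear.
S2: ends Aug 7 20:45 at or before S8 starts Aug 8 01:30 → clear.
S5: starts Aug 8 00:00 before S8 ends Aug 8 06:00, and ends Aug 8 07:45 after S8 starts Aug 8 01:30 → overlap.
S3: starts Aug 8 00:30 before S8 ends Aug 8 06:00, and ends Aug 8 03:45 after S8 starts Aug 8 01:30 → overlap.
S6: starts Aug 8 05:45 before S8 ends Aug 8 06:00, and ends Aug 8 13:45 after S8 starts Aug 8 01:30 → overlap.
S4: starts Aug 8 06:45 at or after S8 ends Aug 8 06:00 → clear.
S7: starts Aug 8 11:00 at or after S8 ends Aug 8 06:00 → clear.
S8 overlaps S3, S5, S6.

No — it overlaps S3, S5, S6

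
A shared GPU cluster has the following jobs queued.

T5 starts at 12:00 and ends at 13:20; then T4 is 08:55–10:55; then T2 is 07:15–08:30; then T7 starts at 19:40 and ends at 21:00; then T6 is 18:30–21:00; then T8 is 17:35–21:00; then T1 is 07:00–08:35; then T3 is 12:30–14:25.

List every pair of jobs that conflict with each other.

Sorted by start: T1, T2, T4, T5, T3, T8, T6, T7.
T2 starts before T1 ends → T1 and T2 overlap.
T4 starts after T1 ends, so nothing later overlaps T1 either.
T4 starts after T2 ends, so nothing later overlaps T2 either.
T5 starts after T4 ends, so nothing later overlaps T4 either.
T3 starts before T5 ends → T5 and T3 overlap.
T8 starts after T5 ends, so nothing later overlaps T5 either.
T8 starts after T3 ends, so nothing later overlaps T3 either.
T6 starts before T8 ends → T8 and T6 overlap.
T7 starts before T8 ends → T8 and T7 overlap.
T7 starts before T6 ends → T6 and T7 overlap.

T1 & T2, T3 & T5, T6 & T7, T6 & T8, T7 & T8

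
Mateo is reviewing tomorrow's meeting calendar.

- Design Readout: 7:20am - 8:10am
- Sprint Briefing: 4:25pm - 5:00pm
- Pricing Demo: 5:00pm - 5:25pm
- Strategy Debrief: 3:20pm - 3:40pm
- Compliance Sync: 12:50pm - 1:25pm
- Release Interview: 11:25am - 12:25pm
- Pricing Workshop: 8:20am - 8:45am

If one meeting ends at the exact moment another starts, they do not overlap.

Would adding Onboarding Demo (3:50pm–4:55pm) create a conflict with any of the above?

Yes — it overlaps Sprint Briefing

Design Readout: ends 8:10am at or before Onboarding Demo starts 3:50pm → clear.
Pricing Workshop: ends 8:45am at or before Onboarding Demo starts 3:50pm → clear.
Release Interview: ends 12:25pm at or before Onboarding Demo starts 3:50pm → clear.
Compliance Sync: ends 1:25pm at or before Onboarding Demo starts 3:50pm → clear.
Strategy Debrief: ends 3:40pm at or before Onboarding Demo starts 3:50pm → clear.
Sprint Briefing: starts 4:25pm before Onboarding Demo ends 4:55pm, and ends 5:00pm after Onboarding Demo starts 3:50pm → overlap.
Pricing Demo: starts 5:00pm at or after Onboarding Demo ends 4:55pm → clear.
Onboarding Demo overlaps Sprint Briefing.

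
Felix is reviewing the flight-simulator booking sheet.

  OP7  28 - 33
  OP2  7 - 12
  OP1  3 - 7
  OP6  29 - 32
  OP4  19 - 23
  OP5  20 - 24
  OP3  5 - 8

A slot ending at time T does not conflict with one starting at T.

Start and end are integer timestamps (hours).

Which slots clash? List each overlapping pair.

Sorted by start: OP1, OP3, OP2, OP4, OP5, OP7, OP6.
OP3 starts before OP1 ends → OP1 and OP3 overlap.
OP2 starts exactly when OP1 ends (back-to-back, no overlap); OP1 is clear from here.
OP2 starts before OP3 ends → OP3 and OP2 overlap.
OP4 starts after OP3 ends; OP3 is clear from here.
OP4 starts after OP2 ends; OP2 is clear from here.
OP5 starts before OP4 ends → OP4 and OP5 overlap.
OP7 starts after OP4 ends; OP4 is clear from here.
OP7 starts after OP5 ends; OP5 is clear from here.
OP6 starts before OP7 ends → OP7 and OP6 overlap.

OP1 & OP3, OP2 & OP3, OP4 & OP5, OP6 & OP7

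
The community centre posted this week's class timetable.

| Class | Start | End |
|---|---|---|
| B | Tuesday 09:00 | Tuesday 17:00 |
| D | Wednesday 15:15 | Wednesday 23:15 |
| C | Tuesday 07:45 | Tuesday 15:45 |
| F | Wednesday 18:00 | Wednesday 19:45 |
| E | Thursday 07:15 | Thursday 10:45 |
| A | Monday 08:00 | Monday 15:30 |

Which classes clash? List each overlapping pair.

Sorted by start: A, C, B, D, F, E.
C starts after A ends; A is clear from here.
B starts before C ends → C and B overlap.
D starts after C ends; C is clear from here.
D starts after B ends; B is clear from here.
F starts before D ends → D and F overlap.
E starts after D ends.
E starts after F ends.

B & C, D & F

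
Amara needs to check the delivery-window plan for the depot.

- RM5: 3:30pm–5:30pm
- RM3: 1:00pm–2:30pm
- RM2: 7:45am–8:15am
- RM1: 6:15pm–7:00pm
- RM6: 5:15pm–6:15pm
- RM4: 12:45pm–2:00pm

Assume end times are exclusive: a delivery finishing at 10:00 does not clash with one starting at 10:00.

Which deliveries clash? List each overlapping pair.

RM3 & RM4, RM5 & RM6

Two intervals overlap when each starts before the other ends.
Sorted by start: RM2, RM4, RM3, RM5, RM6, RM1.
RM4 starts after RM2 ends, so RM2 has no further overlaps.
RM3 starts before RM4 ends → RM4 and RM3 overlap.
RM5 starts after RM4 ends, so RM4 has no further overlaps.
RM5 starts after RM3 ends, so RM3 has no further overlaps.
RM6 starts before RM5 ends → RM5 and RM6 overlap.
RM1 starts after RM5 ends.
RM1 starts exactly when RM6 ends (back-to-back, no overlap).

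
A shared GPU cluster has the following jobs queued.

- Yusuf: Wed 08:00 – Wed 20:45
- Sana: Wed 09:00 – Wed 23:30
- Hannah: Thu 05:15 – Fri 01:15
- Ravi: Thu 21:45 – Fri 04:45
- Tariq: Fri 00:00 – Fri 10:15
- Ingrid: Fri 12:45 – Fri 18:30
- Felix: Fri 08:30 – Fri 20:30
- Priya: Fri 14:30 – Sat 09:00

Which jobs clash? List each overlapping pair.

Sorted by start: Yusuf, Sana, Hannah, Ravi, Tariq, Felix, Ingrid, Priya.
Sana starts before Yusuf ends → Yusuf and Sana overlap.
Hannah starts after Yusuf ends, so Yusuf has no further overlaps.
Hannah starts after Sana ends, so Sana has no further overlaps.
Ravi starts before Hannah ends → Hannah and Ravi overlap.
Tariq starts before Hannah ends → Hannah and Tariq overlap.
Felix starts after Hannah ends, so Hannah has no further overlaps.
Tariq starts before Ravi ends → Ravi and Tariq overlap.
Felix starts after Ravi ends, so Ravi has no further overlaps.
Felix starts before Tariq ends → Tariq and Felix overlap.
Ingrid starts after Tariq ends, so Tariq has no further overlaps.
Ingrid starts before Felix ends → Felix and Ingrid overlap.
Priya starts before Felix ends → Felix and Priya overlap.
Priya starts before Ingrid ends → Ingrid and Priya overlap.

Felix & Ingrid, Felix & Priya, Felix & Tariq, Hannah & Ravi, Hannah & Tariq, Ingrid & Priya, Ravi & Tariq, Sana & Yusuf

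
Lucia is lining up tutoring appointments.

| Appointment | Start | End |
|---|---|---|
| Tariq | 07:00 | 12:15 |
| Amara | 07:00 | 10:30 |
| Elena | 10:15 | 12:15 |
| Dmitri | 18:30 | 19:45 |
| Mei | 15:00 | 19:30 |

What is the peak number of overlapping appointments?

Walk through starts and ends in time order (an end at T is processed before a start at T):
07:00 start Amara → 1
07:00 start Tariq → 2
10:15 start Elena → 3
10:30 end Amara → 2
12:15 end Elena → 1
12:15 end Tariq → 0
15:00 start Mei → 1
18:30 start Dmitri → 2
19:30 end Mei → 1
19:45 end Dmitri → 0
Peak is 3, at 10:15 (Amara, Elena, Tariq).

3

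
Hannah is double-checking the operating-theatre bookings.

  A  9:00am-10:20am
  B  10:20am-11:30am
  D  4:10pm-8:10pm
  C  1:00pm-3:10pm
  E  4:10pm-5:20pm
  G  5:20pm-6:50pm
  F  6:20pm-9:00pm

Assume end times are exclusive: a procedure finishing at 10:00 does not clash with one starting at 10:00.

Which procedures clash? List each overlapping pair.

Sorted by start: A, B, C, D, E, G, F.
B starts exactly when A ends (back-to-back, no overlap); A is clear from here.
C starts after B ends; B is clear from here.
D starts after C ends; C is clear from here.
E starts before D ends → D and E overlap.
G starts before D ends → D and G overlap.
F starts before D ends → D and F overlap.
G starts exactly when E ends (back-to-back, no overlap); E is clear from here.
F starts before G ends → G and F overlap.

D & E, D & F, D & G, F & G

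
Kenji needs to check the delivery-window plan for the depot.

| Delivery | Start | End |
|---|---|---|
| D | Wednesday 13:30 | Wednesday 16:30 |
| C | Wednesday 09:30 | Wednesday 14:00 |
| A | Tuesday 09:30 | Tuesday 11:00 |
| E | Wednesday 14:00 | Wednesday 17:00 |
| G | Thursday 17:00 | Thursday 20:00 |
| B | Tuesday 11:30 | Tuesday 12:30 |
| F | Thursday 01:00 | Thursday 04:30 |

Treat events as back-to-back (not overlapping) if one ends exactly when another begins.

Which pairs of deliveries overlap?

C & D, D & E

Sorted by start: A, B, C, D, E, F, G.
B starts after A ends; A is clear from here.
C starts after B ends; B is clear from here.
D starts before C ends → C and D overlap.
E starts exactly when C ends (back-to-back, no overlap); C is clear from here.
E starts before D ends → D and E overlap.
F starts after D ends; D is clear from here.
F starts after E ends; E is clear from here.
G starts after F ends.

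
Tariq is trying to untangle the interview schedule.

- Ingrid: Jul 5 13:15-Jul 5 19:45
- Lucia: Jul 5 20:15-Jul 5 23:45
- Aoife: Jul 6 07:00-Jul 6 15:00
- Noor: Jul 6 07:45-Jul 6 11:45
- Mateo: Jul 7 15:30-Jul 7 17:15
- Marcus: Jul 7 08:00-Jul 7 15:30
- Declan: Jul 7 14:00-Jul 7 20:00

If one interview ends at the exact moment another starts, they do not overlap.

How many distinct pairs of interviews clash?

3

Sorted by start: Ingrid, Lucia, Aoife, Noor, Marcus, Declan, Mateo.
Lucia starts after Ingrid ends, so nothing later overlaps Ingrid either.
Aoife starts after Lucia ends, so nothing later overlaps Lucia either.
Noor starts before Aoife ends → Aoife and Noor overlap.
Marcus starts after Aoife ends, so nothing later overlaps Aoife either.
Marcus starts after Noor ends, so nothing later overlaps Noor either.
Declan starts before Marcus ends → Marcus and Declan overlap.
Mateo starts exactly when Marcus ends (back-to-back, no overlap).
Mateo starts before Declan ends → Declan and Mateo overlap.
Overlapping pairs: Aoife & Noor, Declan & Marcus, Declan & Mateo — 3 in total.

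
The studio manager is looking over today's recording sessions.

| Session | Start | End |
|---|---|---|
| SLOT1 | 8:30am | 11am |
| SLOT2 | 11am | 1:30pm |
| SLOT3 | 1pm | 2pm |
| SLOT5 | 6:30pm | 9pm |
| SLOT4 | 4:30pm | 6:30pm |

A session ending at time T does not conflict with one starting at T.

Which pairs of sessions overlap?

SLOT2 & SLOT3

Check each pair: they overlap iff neither finishes before the other starts.
Sorted by start: SLOT1, SLOT2, SLOT3, SLOT4, SLOT5.
SLOT2 starts exactly when SLOT1 ends (back-to-back, no overlap), so SLOT1 has no further overlaps.
SLOT3 starts before SLOT2 ends → SLOT2 and SLOT3 overlap.
SLOT4 starts after SLOT2 ends, so SLOT2 has no further overlaps.
SLOT4 starts after SLOT3 ends, so SLOT3 has no further overlaps.
SLOT5 starts exactly when SLOT4 ends (back-to-back, no overlap).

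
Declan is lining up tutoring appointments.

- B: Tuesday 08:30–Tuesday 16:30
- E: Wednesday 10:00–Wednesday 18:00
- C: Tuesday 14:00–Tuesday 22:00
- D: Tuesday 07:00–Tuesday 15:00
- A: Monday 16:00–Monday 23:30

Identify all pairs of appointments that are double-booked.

B & C, B & D, C & D

Sorted by start: A, D, B, C, E.
D starts after A ends, so nothing later overlaps A either.
B starts before D ends → D and B overlap.
C starts before D ends → D and C overlap.
E starts after D ends.
C starts before B ends → B and C overlap.
E starts after B ends.
E starts after C ends.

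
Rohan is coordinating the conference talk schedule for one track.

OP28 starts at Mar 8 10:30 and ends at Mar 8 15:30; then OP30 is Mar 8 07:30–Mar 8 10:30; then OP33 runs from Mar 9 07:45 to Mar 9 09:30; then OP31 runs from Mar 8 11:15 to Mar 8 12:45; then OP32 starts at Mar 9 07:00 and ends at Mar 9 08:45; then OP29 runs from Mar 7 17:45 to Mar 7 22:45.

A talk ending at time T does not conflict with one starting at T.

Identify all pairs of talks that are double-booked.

OP28 & OP31, OP32 & OP33

Sorted by start: OP29, OP30, OP28, OP31, OP32, OP33.
OP30 starts after OP29 ends, so nothing later overlaps OP29 either.
OP28 starts exactly when OP30 ends (back-to-back, no overlap), so nothing later overlaps OP30 either.
OP31 starts before OP28 ends → OP28 and OP31 overlap.
OP32 starts after OP28 ends, so nothing later overlaps OP28 either.
OP32 starts after OP31 ends, so nothing later overlaps OP31 either.
OP33 starts before OP32 ends → OP32 and OP33 overlap.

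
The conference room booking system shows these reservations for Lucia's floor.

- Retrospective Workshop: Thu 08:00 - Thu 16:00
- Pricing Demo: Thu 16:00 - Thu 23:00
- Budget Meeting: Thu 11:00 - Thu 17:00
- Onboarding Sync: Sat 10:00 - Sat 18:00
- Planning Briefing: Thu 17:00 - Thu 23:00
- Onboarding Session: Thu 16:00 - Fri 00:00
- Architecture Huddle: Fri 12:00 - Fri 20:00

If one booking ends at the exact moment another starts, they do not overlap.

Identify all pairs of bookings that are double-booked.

Check each pair: they overlap iff neither finishes before the other starts.
Sorted by start: Retrospective Workshop, Budget Meeting, Pricing Demo, Onboarding Session, Planning Briefing, Architecture Huddle, Onboarding Sync.
Budget Meeting starts before Retrospective Workshop ends → Retrospective Workshop and Budget Meeting overlap.
Pricing Demo starts exactly when Retrospective Workshop ends (back-to-back, no overlap); Retrospective Workshop is clear from here.
Pricing Demo starts before Budget Meeting ends → Budget Meeting and Pricing Demo overlap.
Onboarding Session starts before Budget Meeting ends → Budget Meeting and Onboarding Session overlap.
Planning Briefing starts exactly when Budget Meeting ends (back-to-back, no overlap); Budget Meeting is clear from here.
Onboarding Session starts before Pricing Demo ends → Pricing Demo and Onboarding Session overlap.
Planning Briefing starts before Pricing Demo ends → Pricing Demo and Planning Briefing overlap.
Architecture Huddle starts after Pricing Demo ends; Pricing Demo is clear from here.
Planning Briefing starts before Onboarding Session ends → Onboarding Session and Planning Briefing overlap.
Architecture Huddle starts after Onboarding Session ends; Onboarding Session is clear from here.
Architecture Huddle starts after Planning Briefing ends; Planning Briefing is clear from here.
Onboarding Sync starts after Architecture Huddle ends.

Budget Meeting & Onboarding Session, Budget Meeting & Pricing Demo, Budget Meeting & Retrospective Workshop, Onboarding Session & Planning Briefing, Onboarding Session & Pricing Demo, Planning Briefing & Pricing Demo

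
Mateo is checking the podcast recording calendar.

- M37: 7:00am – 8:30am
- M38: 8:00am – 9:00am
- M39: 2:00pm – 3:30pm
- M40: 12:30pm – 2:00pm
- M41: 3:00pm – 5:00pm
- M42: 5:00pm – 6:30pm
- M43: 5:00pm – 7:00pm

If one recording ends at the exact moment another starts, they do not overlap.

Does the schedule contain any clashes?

Yes

Check each pair: they overlap iff neither finishes before the other starts.
Sorted by start: M37, M38, M40, M39, M41, M42, M43.
M38 starts before M37 ends → M37 and M38 overlap.
That's a conflict, so the schedule is not conflict-free.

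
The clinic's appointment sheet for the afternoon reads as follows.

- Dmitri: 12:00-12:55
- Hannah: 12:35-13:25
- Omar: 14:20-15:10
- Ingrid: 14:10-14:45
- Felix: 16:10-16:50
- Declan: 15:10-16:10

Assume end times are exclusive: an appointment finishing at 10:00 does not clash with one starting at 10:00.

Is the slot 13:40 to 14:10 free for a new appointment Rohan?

Yes — the slot is free

Dmitri: ends 12:55 at or before Rohan starts 13:40 → clear.
Hannah: ends 13:25 at or before Rohan starts 13:40 → clear.
Ingrid: starts 14:10 at or after Rohan ends 14:10 → clear.
Omar: starts 14:20 at or after Rohan ends 14:10 → clear.
Declan: starts 15:10 at or after Rohan ends 14:10 → clear.
Felix: starts 16:10 at or after Rohan ends 14:10 → clear.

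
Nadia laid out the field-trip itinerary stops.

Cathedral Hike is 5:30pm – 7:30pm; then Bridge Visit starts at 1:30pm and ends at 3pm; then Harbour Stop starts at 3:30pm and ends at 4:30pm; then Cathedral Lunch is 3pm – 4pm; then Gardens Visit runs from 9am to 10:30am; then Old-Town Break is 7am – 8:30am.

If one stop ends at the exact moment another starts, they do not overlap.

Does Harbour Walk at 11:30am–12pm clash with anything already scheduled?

No — it doesn't clash with anything

Old-Town Break: ends 8:30am at or before Harbour Walk starts 11:30am → clear.
Gardens Visit: ends 10:30am at or before Harbour Walk starts 11:30am → clear.
Bridge Visit: starts 1:30pm at or after Harbour Walk ends 12pm → clear.
Cathedral Lunch: starts 3pm at or after Harbour Walk ends 12pm → clear.
Harbour Stop: starts 3:30pm at or after Harbour Walk ends 12pm → clear.
Cathedral Hike: starts 5:30pm at or after Harbour Walk ends 12pm → clear.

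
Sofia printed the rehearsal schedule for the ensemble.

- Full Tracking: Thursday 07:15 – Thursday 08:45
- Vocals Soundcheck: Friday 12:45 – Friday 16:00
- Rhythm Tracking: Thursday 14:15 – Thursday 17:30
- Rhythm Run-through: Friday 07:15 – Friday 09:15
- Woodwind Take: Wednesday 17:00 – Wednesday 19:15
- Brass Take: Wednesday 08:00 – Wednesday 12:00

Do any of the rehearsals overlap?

No

Sorted by start: Brass Take, Woodwind Take, Full Tracking, Rhythm Tracking, Rhythm Run-through, Vocals Soundcheck.
Woodwind Take starts after Brass Take ends — done with Brass Take.
Full Tracking starts after Woodwind Take ends — done with Woodwind Take.
Rhythm Tracking starts after Full Tracking ends — done with Full Tracking.
Rhythm Run-through starts after Rhythm Tracking ends — done with Rhythm Tracking.
Vocals Soundcheck starts after Rhythm Run-through ends.
Every pair is clear; the schedule has no overlaps.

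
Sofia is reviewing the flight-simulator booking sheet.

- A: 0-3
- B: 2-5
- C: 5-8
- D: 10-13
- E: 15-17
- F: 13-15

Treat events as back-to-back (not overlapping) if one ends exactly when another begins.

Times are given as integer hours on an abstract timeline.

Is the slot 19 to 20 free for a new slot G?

Yes — the slot is free

A: ends 3 at or before G starts 19 → clear.
B: ends 5 at or before G starts 19 → clear.
C: ends 8 at or before G starts 19 → clear.
D: ends 13 at or before G starts 19 → clear.
F: ends 15 at or before G starts 19 → clear.
E: ends 17 at or before G starts 19 → clear.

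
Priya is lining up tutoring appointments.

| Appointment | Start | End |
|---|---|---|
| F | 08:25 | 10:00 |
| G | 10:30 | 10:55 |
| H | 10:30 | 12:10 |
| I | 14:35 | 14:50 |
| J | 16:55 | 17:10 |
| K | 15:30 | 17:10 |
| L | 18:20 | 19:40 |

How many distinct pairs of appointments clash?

Sorted by start: F, G, H, I, K, J, L.
G starts after F ends, so nothing later overlaps F either.
H starts before G ends → G and H overlap.
I starts after G ends, so nothing later overlaps G either.
I starts after H ends, so nothing later overlaps H either.
K starts after I ends, so nothing later overlaps I either.
J starts before K ends → K and J overlap.
L starts after K ends.
L starts after J ends.
Overlapping pairs: G & H, J & K — 2 in total.

2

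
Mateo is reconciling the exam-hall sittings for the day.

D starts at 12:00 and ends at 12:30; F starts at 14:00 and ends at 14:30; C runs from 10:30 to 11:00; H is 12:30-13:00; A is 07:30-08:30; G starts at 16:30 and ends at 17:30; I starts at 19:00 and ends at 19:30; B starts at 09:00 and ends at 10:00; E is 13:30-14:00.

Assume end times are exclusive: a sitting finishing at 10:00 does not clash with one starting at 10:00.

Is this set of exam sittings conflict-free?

Yes

Sorted by start: A, B, C, D, H, E, F, G, I.
B starts after A ends, so A has no further overlaps.
C starts after B ends, so B has no further overlaps.
D starts after C ends, so C has no further overlaps.
H starts exactly when D ends (back-to-back, no overlap), so D has no further overlaps.
E starts after H ends, so H has no further overlaps.
F starts exactly when E ends (back-to-back, no overlap), so E has no further overlaps.
G starts after F ends, so F has no further overlaps.
I starts after G ends.
Every pair is clear; the schedule has no overlaps.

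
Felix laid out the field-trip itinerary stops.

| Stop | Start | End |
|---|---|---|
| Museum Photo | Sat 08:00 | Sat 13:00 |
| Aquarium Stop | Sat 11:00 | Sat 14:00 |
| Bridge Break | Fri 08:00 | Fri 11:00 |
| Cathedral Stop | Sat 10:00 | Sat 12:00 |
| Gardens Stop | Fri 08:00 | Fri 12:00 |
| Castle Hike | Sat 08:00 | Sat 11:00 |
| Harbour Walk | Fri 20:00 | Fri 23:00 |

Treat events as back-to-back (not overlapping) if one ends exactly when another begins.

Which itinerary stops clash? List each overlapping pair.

Aquarium Stop & Cathedral Stop, Aquarium Stop & Museum Photo, Bridge Break & Gardens Stop, Castle Hike & Cathedral Stop, Castle Hike & Museum Photo, Cathedral Stop & Museum Photo

Sorted by start: Bridge Break, Gardens Stop, Harbour Walk, Castle Hike, Museum Photo, Cathedral Stop, Aquarium Stop.
Gardens Stop starts before Bridge Break ends → Bridge Break and Gardens Stop overlap.
Harbour Walk starts after Bridge Break ends, so Bridge Break has no further overlaps.
Harbour Walk starts after Gardens Stop ends, so Gardens Stop has no further overlaps.
Castle Hike starts after Harbour Walk ends, so Harbour Walk has no further overlaps.
Museum Photo starts before Castle Hike ends → Castle Hike and Museum Photo overlap.
Cathedral Stop starts before Castle Hike ends → Castle Hike and Cathedral Stop overlap.
Aquarium Stop starts exactly when Castle Hike ends (back-to-back, no overlap).
Cathedral Stop starts before Museum Photo ends → Museum Photo and Cathedral Stop overlap.
Aquarium Stop starts before Museum Photo ends → Museum Photo and Aquarium Stop overlap.
Aquarium Stop starts before Cathedral Stop ends → Cathedral Stop and Aquarium Stop overlap.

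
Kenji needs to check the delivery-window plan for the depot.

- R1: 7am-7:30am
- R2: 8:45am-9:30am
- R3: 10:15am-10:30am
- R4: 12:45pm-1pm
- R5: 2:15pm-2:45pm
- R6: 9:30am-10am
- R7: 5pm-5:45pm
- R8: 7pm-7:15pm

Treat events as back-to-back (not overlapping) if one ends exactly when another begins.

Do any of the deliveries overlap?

No

Check each pair: they overlap iff neither finishes before the other starts.
Sorted by start: R1, R2, R6, R3, R4, R5, R7, R8.
R2 starts after R1 ends, so nothing later overlaps R1 either.
R6 starts exactly when R2 ends (back-to-back, no overlap), so nothing later overlaps R2 either.
R3 starts after R6 ends, so nothing later overlaps R6 either.
R4 starts after R3 ends, so nothing later overlaps R3 either.
R5 starts after R4 ends, so nothing later overlaps R4 either.
R7 starts after R5 ends, so nothing later overlaps R5 either.
R8 starts after R7 ends.
Every pair is clear; the schedule has no overlaps.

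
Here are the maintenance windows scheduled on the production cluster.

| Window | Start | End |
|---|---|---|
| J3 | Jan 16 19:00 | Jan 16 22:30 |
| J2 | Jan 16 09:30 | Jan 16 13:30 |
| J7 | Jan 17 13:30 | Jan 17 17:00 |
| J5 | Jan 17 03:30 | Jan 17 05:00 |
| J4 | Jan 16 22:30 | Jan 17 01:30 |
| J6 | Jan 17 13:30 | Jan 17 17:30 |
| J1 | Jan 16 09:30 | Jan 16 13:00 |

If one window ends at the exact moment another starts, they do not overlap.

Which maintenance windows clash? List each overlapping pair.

J1 & J2, J6 & J7

Sorted by start: J1, J2, J3, J4, J5, J6, J7.
J2 starts before J1 ends → J1 and J2 overlap.
J3 starts after J1 ends; J1 is clear from here.
J3 starts after J2 ends; J2 is clear from here.
J4 starts exactly when J3 ends (back-to-back, no overlap); J3 is clear from here.
J5 starts after J4 ends; J4 is clear from here.
J6 starts after J5 ends; J5 is clear from here.
J7 starts before J6 ends → J6 and J7 overlap.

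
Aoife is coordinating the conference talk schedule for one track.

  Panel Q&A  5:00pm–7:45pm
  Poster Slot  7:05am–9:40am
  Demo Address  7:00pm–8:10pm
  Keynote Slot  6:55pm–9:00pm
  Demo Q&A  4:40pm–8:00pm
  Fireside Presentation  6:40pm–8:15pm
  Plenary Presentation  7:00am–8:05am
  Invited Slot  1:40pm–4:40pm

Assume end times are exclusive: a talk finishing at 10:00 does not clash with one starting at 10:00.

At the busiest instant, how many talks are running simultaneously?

5

Sweep the timeline, counting +1 at each start and −1 at each end (ends before starts at a tie):
7:00am start Plenary Presentation → 1
7:05am start Poster Slot → 2
8:05am end Plenary Presentation → 1
9:40am end Poster Slot → 0
1:40pm start Invited Slot → 1
4:40pm end Invited Slot → 0
4:40pm start Demo Q&A → 1
5:00pm start Panel Q&A → 2
6:40pm start Fireside Presentation → 3
6:55pm start Keynote Slot → 4
7:00pm start Demo Address → 5
7:45pm end Panel Q&A → 4
8:00pm end Demo Q&A → 3
8:10pm end Demo Address → 2
8:15pm end Fireside Presentation → 1
9:00pm end Keynote Slot → 0
Peak is 5, at 7:00pm (Demo Address, Demo Q&A, Fireside Presentation, Keynote Slot, Panel Q&A).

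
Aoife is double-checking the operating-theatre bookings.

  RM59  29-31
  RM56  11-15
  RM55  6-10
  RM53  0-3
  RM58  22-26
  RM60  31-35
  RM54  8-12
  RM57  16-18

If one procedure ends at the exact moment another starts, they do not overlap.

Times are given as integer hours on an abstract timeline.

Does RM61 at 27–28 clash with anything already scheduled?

RM53: ends 3 at or before RM61 starts 27 → clear.
RM55: ends 10 at or before RM61 starts 27 → clear.
RM54: ends 12 at or before RM61 starts 27 → clear.
RM56: ends 15 at or before RM61 starts 27 → clear.
RM57: ends 18 at or before RM61 starts 27 → clear.
RM58: ends 26 at or before RM61 starts 27 → clear.
RM59: starts 29 at or after RM61 ends 28 → clear.
RM60: starts 31 at or after RM61 ends 28 → clear.

No — it doesn't clash with anything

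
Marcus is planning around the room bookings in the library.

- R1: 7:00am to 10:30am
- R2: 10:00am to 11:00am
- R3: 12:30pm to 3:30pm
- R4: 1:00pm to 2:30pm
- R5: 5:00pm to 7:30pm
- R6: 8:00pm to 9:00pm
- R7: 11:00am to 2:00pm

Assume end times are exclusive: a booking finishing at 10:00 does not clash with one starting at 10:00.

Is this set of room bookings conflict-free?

Sorted by start: R1, R2, R7, R3, R4, R5, R6.
R2 starts before R1 ends → R1 and R2 overlap.
That's a conflict, so the schedule is not conflict-free.

No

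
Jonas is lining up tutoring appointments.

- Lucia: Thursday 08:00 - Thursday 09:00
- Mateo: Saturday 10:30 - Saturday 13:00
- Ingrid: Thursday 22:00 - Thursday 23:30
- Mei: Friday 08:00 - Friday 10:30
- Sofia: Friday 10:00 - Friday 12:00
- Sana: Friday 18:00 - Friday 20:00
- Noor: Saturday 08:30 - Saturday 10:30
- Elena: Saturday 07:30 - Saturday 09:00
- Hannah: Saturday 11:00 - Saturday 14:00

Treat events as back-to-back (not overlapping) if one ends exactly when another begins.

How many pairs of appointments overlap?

3

Sorted by start: Lucia, Ingrid, Mei, Sofia, Sana, Elena, Noor, Mateo, Hannah.
Ingrid starts after Lucia ends — done with Lucia.
Mei starts after Ingrid ends — done with Ingrid.
Sofia starts before Mei ends → Mei and Sofia overlap.
Sana starts after Mei ends — done with Mei.
Sana starts after Sofia ends — done with Sofia.
Elena starts after Sana ends — done with Sana.
Noor starts before Elena ends → Elena and Noor overlap.
Mateo starts after Elena ends — done with Elena.
Mateo starts exactly when Noor ends (back-to-back, no overlap) — done with Noor.
Hannah starts before Mateo ends → Mateo and Hannah overlap.
Overlapping pairs: Elena & Noor, Hannah & Mateo, Mei & Sofia — 3 in total.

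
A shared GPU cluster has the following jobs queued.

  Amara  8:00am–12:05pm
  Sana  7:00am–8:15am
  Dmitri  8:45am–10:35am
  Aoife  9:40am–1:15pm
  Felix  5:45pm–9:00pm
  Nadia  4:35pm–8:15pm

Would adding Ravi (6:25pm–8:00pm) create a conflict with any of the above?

Yes — it overlaps Felix, Nadia

Sana: ends 8:15am at or before Ravi starts 6:25pm → clear.
Amara: ends 12:05pm at or before Ravi starts 6:25pm → clear.
Dmitri: ends 10:35am at or before Ravi starts 6:25pm → clear.
Aoife: ends 1:15pm at or before Ravi starts 6:25pm → clear.
Nadia: starts 4:35pm before Ravi ends 8:00pm, and ends 8:15pm after Ravi starts 6:25pm → overlap.
Felix: starts 5:45pm before Ravi ends 8:00pm, and ends 9:00pm after Ravi starts 6:25pm → overlap.
Ravi overlaps Felix, Nadia.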